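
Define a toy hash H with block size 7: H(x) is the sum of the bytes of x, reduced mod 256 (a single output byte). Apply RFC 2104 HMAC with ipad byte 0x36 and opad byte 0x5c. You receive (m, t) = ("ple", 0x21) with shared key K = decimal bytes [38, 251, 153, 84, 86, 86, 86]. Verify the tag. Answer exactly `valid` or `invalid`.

invalid

Key decimal bytes [38, 251, 153, 84, 86, 86, 86] = 26 fb 99 54 56 56 56 is exactly B = 7 bytes: K' = 26 fb 99 54 56 56 56.
K' ⊕ ipad = 10 cd af 62 60 60 60; K' ⊕ opad = 7a a7 c5 08 0a 0a 0a.
Inner hash: sum = 16+205+175+98+96+96+96+112+108+101 = 1103; mod 256 = 79 → 4f.
Outer hash (recomputed tag): sum = 122+167+197+8+10+10+10+79 = 603; mod 256 = 91 → 5b.
Recomputed tag = 5b; claimed = 21 → mismatch.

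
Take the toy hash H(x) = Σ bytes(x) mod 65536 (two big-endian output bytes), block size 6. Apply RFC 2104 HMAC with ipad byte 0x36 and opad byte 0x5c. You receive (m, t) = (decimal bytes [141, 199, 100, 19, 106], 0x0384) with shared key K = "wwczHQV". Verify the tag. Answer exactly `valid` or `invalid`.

valid

Key "wwczHQV" = 77 77 63 7a 48 51 56 is 7 bytes > B = 6, so hash it first: H(key) = 02 ba, then zero-pad to 6 bytes: K' = 02 ba 00 00 00 00.
K' ⊕ ipad = 34 8c 36 36 36 36; K' ⊕ opad = 5e e6 5c 5c 5c 5c.
Inner hash: sum = 52+140+54+54+54+54+141+199+100+19+106 = 973 → 03 cd.
Outer hash (recomputed tag): sum = 94+230+92+92+92+92+3+205 = 900 → 03 84.
Recomputed tag = 0384; claimed = 0384 → match.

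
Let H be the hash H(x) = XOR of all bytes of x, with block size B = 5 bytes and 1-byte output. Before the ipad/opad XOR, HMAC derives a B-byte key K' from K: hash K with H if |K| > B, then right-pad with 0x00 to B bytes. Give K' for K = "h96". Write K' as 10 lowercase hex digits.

Key "h96" = 68 39 36 is 3 bytes ≤ B = 5; zero-pad to 5 bytes: K' = 68 39 36 00 00.

6839360000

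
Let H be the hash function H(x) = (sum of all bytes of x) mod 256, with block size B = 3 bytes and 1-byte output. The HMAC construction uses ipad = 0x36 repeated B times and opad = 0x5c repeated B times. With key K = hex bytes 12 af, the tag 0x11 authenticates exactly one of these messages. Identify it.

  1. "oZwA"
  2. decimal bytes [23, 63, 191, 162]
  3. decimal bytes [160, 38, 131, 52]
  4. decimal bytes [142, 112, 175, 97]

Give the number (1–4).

Key hex bytes 12 af is 2 bytes ≤ B = 3; zero-pad to 3 bytes: K' = 12 af 00.
K' ⊕ ipad = 24 99 36; K' ⊕ opad = 4e f3 5c.
m1: inner = H(24 99 36 6f 5a 77 41) = 74; tag = H(4e f3 5c 74) = 11 ← matches
m2: inner = H(24 99 36 17 3f bf a2) = aa; tag = H(4e f3 5c aa) = 47
m3: inner = H(24 99 36 a0 26 83 34) = 70; tag = H(4e f3 5c 70) = 0d
m4: inner = H(24 99 36 8e 70 af 61) = 01; tag = H(4e f3 5c 01) = 9e

1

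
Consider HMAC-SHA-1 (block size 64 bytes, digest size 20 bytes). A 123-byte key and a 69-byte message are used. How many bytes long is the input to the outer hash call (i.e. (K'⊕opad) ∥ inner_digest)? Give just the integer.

84

Key is 123 > 64 bytes, so it is hashed to 20 bytes then zero-padded to 64: |K'| = 64.
Outer input = (K'⊕opad) ∥ H(inner) → 64 + 20 = 84 bytes.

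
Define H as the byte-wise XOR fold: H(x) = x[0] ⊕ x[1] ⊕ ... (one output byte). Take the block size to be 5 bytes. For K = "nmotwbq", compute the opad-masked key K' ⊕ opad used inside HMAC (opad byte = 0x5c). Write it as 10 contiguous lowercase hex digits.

205c5c5c5c

Key "nmotwbq" = 6e 6d 6f 74 77 62 71 is 7 bytes > B = 5, so hash it first: H(key) = 7c, then zero-pad to 5 bytes: K' = 7c 00 00 00 00.
XOR each byte with 0x5c: 7c⊕5c=20, 00⊕5c=5c, 00⊕5c=5c, 00⊕5c=5c, 00⊕5c=5c.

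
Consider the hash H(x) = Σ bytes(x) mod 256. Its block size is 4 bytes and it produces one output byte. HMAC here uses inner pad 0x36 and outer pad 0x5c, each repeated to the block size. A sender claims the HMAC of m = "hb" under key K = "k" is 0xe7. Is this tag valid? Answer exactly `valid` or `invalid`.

invalid

Key "k" = 6b is 1 byte ≤ B = 4; zero-pad to 4 bytes: K' = 6b 00 00 00.
K' ⊕ ipad = 5d 36 36 36; K' ⊕ opad = 37 5c 5c 5c.
Inner hash: sum = 93+54+54+54+104+98 = 457; mod 256 = 201 → c9.
Outer hash (recomputed tag): sum = 55+92+92+92+201 = 532; mod 256 = 20 → 14.
Recomputed tag = 14; claimed = e7 → mismatch.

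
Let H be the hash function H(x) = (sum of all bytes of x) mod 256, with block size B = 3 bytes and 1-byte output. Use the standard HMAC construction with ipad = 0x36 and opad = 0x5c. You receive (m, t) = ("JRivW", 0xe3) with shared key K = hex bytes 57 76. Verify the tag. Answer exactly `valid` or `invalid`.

Key hex bytes 57 76 is 2 bytes ≤ B = 3; zero-pad to 3 bytes: K' = 57 76 00.
K' ⊕ ipad = 61 40 36; K' ⊕ opad = 0b 2a 5c.
Inner hash: sum = 97+64+54+74+82+105+118+87 = 681; mod 256 = 169 → a9.
Outer hash (recomputed tag): sum = 11+42+92+169 = 314; mod 256 = 58 → 3a.
Recomputed tag = 3a; claimed = e3 → mismatch.

invalid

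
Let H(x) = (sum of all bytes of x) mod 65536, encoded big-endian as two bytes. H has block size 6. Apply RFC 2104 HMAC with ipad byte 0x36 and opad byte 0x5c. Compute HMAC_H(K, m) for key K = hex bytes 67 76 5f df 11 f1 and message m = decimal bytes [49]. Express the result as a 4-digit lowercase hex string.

01ea

Key hex bytes 67 76 5f df 11 f1 is exactly B = 6 bytes: K' = 67 76 5f df 11 f1.
K' ⊕ ipad = 51 40 69 e9 27 c7.  K' ⊕ opad = 3b 2a 03 83 4d ad.
Inner input = (K'⊕ipad) ∥ m = 51 40 69 e9 27 c7 ∥ 31.
Inner hash: sum = 81+64+105+233+39+199+49 = 770 → 03 02.
Outer input = (K'⊕opad) ∥ inner = 3b 2a 03 83 4d ad ∥ 03 02.
Outer hash (tag): sum = 59+42+3+131+77+173+3+2 = 490 → 01 ea.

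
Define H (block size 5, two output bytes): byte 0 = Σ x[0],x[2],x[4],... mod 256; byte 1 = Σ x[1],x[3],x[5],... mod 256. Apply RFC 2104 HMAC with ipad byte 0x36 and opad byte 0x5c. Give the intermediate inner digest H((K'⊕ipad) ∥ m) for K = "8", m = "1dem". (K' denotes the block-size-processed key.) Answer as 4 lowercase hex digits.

Key "8" = 38 is 1 byte ≤ B = 5; zero-pad to 5 bytes: K' = 38 00 00 00 00.
K' ⊕ ipad = 0e 36 36 36 36.
Inner input = 0e 36 36 36 36 ∥ 31 64 65 6d.
Inner hash: even-index sum = 331 mod 256 = 75; odd-index sum = 258 mod 256 = 2 → 4b 02.

4b02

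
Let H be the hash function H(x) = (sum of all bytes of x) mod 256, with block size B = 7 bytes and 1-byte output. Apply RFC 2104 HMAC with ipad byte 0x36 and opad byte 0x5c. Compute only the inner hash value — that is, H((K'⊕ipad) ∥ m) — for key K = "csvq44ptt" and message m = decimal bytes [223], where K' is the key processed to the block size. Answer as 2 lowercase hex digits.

Key "csvq44ptt" = 63 73 76 71 34 34 70 74 74 is 9 bytes > B = 7, so hash it first: H(key) = 7d, then zero-pad to 7 bytes: K' = 7d 00 00 00 00 00 00.
K' ⊕ ipad = 4b 36 36 36 36 36 36.
Inner input = 4b 36 36 36 36 36 36 ∥ df.
Inner hash: sum = 75+54+54+54+54+54+54+223 = 622; mod 256 = 110 → 6e.

6e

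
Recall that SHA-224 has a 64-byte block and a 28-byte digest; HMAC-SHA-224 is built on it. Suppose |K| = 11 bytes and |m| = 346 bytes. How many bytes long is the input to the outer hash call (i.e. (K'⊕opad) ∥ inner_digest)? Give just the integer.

92

Key is 11 ≤ 64 bytes, zero-padded: |K'| = 64.
Outer input = (K'⊕opad) ∥ H(inner) → 64 + 28 = 92 bytes.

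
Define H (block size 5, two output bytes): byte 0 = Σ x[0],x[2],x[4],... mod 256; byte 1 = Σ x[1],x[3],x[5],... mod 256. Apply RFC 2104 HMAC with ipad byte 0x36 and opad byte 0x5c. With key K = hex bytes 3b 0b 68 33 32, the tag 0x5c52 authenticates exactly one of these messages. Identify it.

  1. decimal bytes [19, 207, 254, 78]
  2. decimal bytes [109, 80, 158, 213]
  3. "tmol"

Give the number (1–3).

1

Key hex bytes 3b 0b 68 33 32 is exactly B = 5 bytes: K' = 3b 0b 68 33 32.
K' ⊕ ipad = 0d 3d 5e 05 04; K' ⊕ opad = 67 57 34 6f 6e.
m1: inner = H(0d 3d 5e 05 04 13 cf fe 4e) = 8c 53; tag = H(67 57 34 6f 6e 8c 53) = 5c52 ← matches
m2: inner = H(0d 3d 5e 05 04 6d 50 9e d5) = 94 4d; tag = H(67 57 34 6f 6e 94 4d) = 565a
m3: inner = H(0d 3d 5e 05 04 74 6d 6f 6c) = 48 25; tag = H(67 57 34 6f 6e 48 25) = 2e0e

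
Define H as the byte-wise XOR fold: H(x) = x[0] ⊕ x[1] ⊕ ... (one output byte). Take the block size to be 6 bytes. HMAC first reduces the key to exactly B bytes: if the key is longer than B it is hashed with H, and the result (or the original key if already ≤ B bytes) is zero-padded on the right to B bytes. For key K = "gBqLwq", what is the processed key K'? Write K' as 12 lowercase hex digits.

Key "gBqLwq" = 67 42 71 4c 77 71 is exactly B = 6 bytes: K' = 67 42 71 4c 77 71.

6742714c7771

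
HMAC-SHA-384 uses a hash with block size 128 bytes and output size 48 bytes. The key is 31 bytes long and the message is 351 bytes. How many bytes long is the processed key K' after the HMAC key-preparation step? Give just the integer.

128

Key is 31 ≤ 128 bytes, zero-padded: |K'| = 128.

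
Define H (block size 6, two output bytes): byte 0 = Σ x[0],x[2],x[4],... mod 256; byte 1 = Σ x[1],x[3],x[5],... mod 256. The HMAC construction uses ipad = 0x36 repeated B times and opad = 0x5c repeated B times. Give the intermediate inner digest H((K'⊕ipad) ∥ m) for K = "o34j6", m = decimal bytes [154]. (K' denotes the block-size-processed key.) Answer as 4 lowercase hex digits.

f597

Key "o34j6" = 6f 33 34 6a 36 is 5 bytes ≤ B = 6; zero-pad to 6 bytes: K' = 6f 33 34 6a 36 00.
K' ⊕ ipad = 59 05 02 5c 00 36.
Inner input = 59 05 02 5c 00 36 ∥ 9a.
Inner hash: even-index sum = 245 mod 256 = 245; odd-index sum = 151 mod 256 = 151 → f5 97.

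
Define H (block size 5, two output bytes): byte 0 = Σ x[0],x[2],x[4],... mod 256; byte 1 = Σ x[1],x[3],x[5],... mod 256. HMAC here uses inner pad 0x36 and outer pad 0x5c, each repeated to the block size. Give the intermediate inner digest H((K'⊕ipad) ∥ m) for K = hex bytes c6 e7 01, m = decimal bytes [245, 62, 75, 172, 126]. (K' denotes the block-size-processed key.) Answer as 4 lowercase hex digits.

Key hex bytes c6 e7 01 is 3 bytes ≤ B = 5; zero-pad to 5 bytes: K' = c6 e7 01 00 00.
K' ⊕ ipad = f0 d1 37 36 36.
Inner input = f0 d1 37 36 36 ∥ f5 3e 4b ac 7e.
Inner hash: even-index sum = 583 mod 256 = 71; odd-index sum = 709 mod 256 = 197 → 47 c5.

47c5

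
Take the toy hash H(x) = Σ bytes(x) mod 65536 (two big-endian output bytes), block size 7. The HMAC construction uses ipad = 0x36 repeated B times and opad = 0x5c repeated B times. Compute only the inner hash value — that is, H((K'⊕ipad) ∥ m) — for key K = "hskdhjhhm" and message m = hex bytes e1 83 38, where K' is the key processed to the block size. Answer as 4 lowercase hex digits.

Key "hskdhjhhm" = 68 73 6b 64 68 6a 68 68 6d is 9 bytes > B = 7, so hash it first: H(key) = 03 b9, then zero-pad to 7 bytes: K' = 03 b9 00 00 00 00 00.
K' ⊕ ipad = 35 8f 36 36 36 36 36.
Inner input = 35 8f 36 36 36 36 36 ∥ e1 83 38.
Inner hash: sum = 53+143+54+54+54+54+54+225+131+56 = 878 → 03 6e.

036e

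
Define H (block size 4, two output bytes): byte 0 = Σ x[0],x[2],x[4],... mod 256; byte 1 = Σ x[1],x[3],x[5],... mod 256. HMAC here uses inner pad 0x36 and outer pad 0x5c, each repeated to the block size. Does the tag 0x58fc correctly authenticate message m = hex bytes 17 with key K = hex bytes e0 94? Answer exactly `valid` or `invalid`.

invalid

Key hex bytes e0 94 is 2 bytes ≤ B = 4; zero-pad to 4 bytes: K' = e0 94 00 00.
K' ⊕ ipad = d6 a2 36 36; K' ⊕ opad = bc c8 5c 5c.
Inner hash: even-index sum = 291 mod 256 = 35; odd-index sum = 216 mod 256 = 216 → 23 d8.
Outer hash (recomputed tag): even-index sum = 315 mod 256 = 59; odd-index sum = 508 mod 256 = 252 → 3b fc.
Recomputed tag = 3bfc; claimed = 58fc → mismatch.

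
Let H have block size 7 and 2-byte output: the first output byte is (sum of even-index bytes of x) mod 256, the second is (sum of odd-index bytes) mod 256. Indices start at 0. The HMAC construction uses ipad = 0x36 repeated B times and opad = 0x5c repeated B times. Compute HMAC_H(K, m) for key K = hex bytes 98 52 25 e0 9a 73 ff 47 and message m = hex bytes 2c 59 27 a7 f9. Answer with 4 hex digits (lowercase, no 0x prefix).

Key hex bytes 98 52 25 e0 9a 73 ff 47 is 8 bytes > B = 7, so hash it first: H(key) = 56 ec, then zero-pad to 7 bytes: K' = 56 ec 00 00 00 00 00.
K' ⊕ ipad = 60 da 36 36 36 36 36.  K' ⊕ opad = 0a b0 5c 5c 5c 5c 5c.
Inner input = (K'⊕ipad) ∥ m = 60 da 36 36 36 36 36 ∥ 2c 59 27 a7 f9.
Inner hash: even-index sum = 514 mod 256 = 2; odd-index sum = 658 mod 256 = 146 → 02 92.
Outer input = (K'⊕opad) ∥ inner = 0a b0 5c 5c 5c 5c 5c ∥ 02 92.
Outer hash (tag): even-index sum = 432 mod 256 = 176; odd-index sum = 362 mod 256 = 106 → b0 6a.

b06a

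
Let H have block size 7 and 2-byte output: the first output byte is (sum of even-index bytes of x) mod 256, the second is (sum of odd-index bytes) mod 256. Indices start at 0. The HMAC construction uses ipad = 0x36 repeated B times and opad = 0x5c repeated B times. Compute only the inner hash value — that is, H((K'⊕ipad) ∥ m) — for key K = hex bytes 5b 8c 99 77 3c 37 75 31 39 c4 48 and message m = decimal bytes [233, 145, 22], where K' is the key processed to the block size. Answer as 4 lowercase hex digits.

4384

Key hex bytes 5b 8c 99 77 3c 37 75 31 39 c4 48 is 11 bytes > B = 7, so hash it first: H(key) = 26 2f, then zero-pad to 7 bytes: K' = 26 2f 00 00 00 00 00.
K' ⊕ ipad = 10 19 36 36 36 36 36.
Inner input = 10 19 36 36 36 36 36 ∥ e9 91 16.
Inner hash: even-index sum = 323 mod 256 = 67; odd-index sum = 388 mod 256 = 132 → 43 84.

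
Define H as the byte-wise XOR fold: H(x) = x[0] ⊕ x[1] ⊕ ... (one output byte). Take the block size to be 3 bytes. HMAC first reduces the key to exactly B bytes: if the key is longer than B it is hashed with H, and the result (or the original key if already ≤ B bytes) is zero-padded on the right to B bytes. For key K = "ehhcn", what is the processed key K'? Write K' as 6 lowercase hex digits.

680000

|K| = 5 > B = 3, so first hash the key.
H(K): XOR 65⊕68⊕68⊕63⊕6e = 68.
Zero-pad H(K) = 68 to 3 bytes: K' = 68 00 00.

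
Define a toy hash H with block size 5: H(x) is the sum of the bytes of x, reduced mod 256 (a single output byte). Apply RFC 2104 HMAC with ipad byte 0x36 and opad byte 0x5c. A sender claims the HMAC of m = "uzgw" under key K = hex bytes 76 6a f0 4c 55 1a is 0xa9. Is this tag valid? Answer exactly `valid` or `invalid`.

valid

Key hex bytes 76 6a f0 4c 55 1a is 6 bytes > B = 5, so hash it first: H(key) = 8b, then zero-pad to 5 bytes: K' = 8b 00 00 00 00.
K' ⊕ ipad = bd 36 36 36 36; K' ⊕ opad = d7 5c 5c 5c 5c.
Inner hash: sum = 189+54+54+54+54+117+122+103+119 = 866; mod 256 = 98 → 62.
Outer hash (recomputed tag): sum = 215+92+92+92+92+98 = 681; mod 256 = 169 → a9.
Recomputed tag = a9; claimed = a9 → match.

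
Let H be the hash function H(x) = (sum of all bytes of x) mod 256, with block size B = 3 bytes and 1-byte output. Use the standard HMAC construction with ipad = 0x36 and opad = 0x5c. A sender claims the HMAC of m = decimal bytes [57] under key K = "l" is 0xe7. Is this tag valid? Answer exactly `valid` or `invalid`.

Key "l" = 6c is 1 byte ≤ B = 3; zero-pad to 3 bytes: K' = 6c 00 00.
K' ⊕ ipad = 5a 36 36; K' ⊕ opad = 30 5c 5c.
Inner hash: sum = 90+54+54+57 = 255 → ff.
Outer hash (recomputed tag): sum = 48+92+92+255 = 487; mod 256 = 231 → e7.
Recomputed tag = e7; claimed = e7 → match.

valid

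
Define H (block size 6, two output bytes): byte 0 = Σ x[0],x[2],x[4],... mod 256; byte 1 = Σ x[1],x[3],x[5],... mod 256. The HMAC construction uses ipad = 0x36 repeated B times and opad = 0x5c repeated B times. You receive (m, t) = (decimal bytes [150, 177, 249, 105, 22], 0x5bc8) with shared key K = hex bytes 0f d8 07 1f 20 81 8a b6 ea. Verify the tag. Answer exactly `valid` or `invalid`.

valid

Key hex bytes 0f d8 07 1f 20 81 8a b6 ea is 9 bytes > B = 6, so hash it first: H(key) = aa 2e, then zero-pad to 6 bytes: K' = aa 2e 00 00 00 00.
K' ⊕ ipad = 9c 18 36 36 36 36; K' ⊕ opad = f6 72 5c 5c 5c 5c.
Inner hash: even-index sum = 685 mod 256 = 173; odd-index sum = 414 mod 256 = 158 → ad 9e.
Outer hash (recomputed tag): even-index sum = 603 mod 256 = 91; odd-index sum = 456 mod 256 = 200 → 5b c8.
Recomputed tag = 5bc8; claimed = 5bc8 → match.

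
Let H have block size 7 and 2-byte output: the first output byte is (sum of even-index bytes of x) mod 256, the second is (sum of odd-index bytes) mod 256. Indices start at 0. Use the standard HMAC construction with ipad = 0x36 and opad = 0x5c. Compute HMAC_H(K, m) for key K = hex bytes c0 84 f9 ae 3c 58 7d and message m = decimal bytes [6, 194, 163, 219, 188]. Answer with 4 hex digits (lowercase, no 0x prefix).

df85

Key hex bytes c0 84 f9 ae 3c 58 7d is exactly B = 7 bytes: K' = c0 84 f9 ae 3c 58 7d.
K' ⊕ ipad = f6 b2 cf 98 0a 6e 4b.  K' ⊕ opad = 9c d8 a5 f2 60 04 21.
Inner input = (K'⊕ipad) ∥ m = f6 b2 cf 98 0a 6e 4b ∥ 06 c2 a3 db bc.
Inner hash: even-index sum = 951 mod 256 = 183; odd-index sum = 797 mod 256 = 29 → b7 1d.
Outer input = (K'⊕opad) ∥ inner = 9c d8 a5 f2 60 04 21 ∥ b7 1d.
Outer hash (tag): even-index sum = 479 mod 256 = 223; odd-index sum = 645 mod 256 = 133 → df 85.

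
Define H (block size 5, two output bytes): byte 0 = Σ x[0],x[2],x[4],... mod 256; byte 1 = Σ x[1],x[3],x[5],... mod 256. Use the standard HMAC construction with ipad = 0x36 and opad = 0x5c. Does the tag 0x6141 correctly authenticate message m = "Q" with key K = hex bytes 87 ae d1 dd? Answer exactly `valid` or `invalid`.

Key hex bytes 87 ae d1 dd is 4 bytes ≤ B = 5; zero-pad to 5 bytes: K' = 87 ae d1 dd 00.
K' ⊕ ipad = b1 98 e7 eb 36; K' ⊕ opad = db f2 8d 81 5c.
Inner hash: even-index sum = 462 mod 256 = 206; odd-index sum = 468 mod 256 = 212 → ce d4.
Outer hash (recomputed tag): even-index sum = 664 mod 256 = 152; odd-index sum = 577 mod 256 = 65 → 98 41.
Recomputed tag = 9841; claimed = 6141 → mismatch.

invalid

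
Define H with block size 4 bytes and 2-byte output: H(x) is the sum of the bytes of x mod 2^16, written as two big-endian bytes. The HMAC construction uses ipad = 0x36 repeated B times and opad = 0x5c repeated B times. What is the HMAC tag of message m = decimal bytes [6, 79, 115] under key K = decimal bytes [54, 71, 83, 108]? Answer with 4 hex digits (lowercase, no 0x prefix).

Key decimal bytes [54, 71, 83, 108] = 36 47 53 6c is exactly B = 4 bytes: K' = 36 47 53 6c.
K' ⊕ ipad = 00 71 65 5a.  K' ⊕ opad = 6a 1b 0f 30.
Inner input = (K'⊕ipad) ∥ m = 00 71 65 5a ∥ 06 4f 73.
Inner hash: sum = 0+113+101+90+6+79+115 = 504 → 01 f8.
Outer input = (K'⊕opad) ∥ inner = 6a 1b 0f 30 ∥ 01 f8.
Outer hash (tag): sum = 106+27+15+48+1+248 = 445 → 01 bd.

01bd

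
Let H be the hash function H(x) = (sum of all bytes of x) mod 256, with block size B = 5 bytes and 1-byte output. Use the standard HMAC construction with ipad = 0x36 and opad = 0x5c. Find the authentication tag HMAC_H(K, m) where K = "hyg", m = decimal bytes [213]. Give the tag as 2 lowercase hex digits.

8b

Key "hyg" = 68 79 67 is 3 bytes ≤ B = 5; zero-pad to 5 bytes: K' = 68 79 67 00 00.
K' ⊕ ipad = 5e 4f 51 36 36.  K' ⊕ opad = 34 25 3b 5c 5c.
Inner input = (K'⊕ipad) ∥ m = 5e 4f 51 36 36 ∥ d5.
Inner hash: sum = 94+79+81+54+54+213 = 575; mod 256 = 63 → 3f.
Outer input = (K'⊕opad) ∥ inner = 34 25 3b 5c 5c ∥ 3f.
Outer hash (tag): sum = 52+37+59+92+92+63 = 395; mod 256 = 139 → 8b.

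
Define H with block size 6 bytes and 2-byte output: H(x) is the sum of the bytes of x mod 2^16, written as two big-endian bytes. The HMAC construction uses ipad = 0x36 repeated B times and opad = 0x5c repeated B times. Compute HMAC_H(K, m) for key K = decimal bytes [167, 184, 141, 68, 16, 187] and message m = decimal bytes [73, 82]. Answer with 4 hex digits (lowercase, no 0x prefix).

Key decimal bytes [167, 184, 141, 68, 16, 187] = a7 b8 8d 44 10 bb is exactly B = 6 bytes: K' = a7 b8 8d 44 10 bb.
K' ⊕ ipad = 91 8e bb 72 26 8d.  K' ⊕ opad = fb e4 d1 18 4c e7.
Inner input = (K'⊕ipad) ∥ m = 91 8e bb 72 26 8d ∥ 49 52.
Inner hash: sum = 145+142+187+114+38+141+73+82 = 922 → 03 9a.
Outer input = (K'⊕opad) ∥ inner = fb e4 d1 18 4c e7 ∥ 03 9a.
Outer hash (tag): sum = 251+228+209+24+76+231+3+154 = 1176 → 04 98.

0498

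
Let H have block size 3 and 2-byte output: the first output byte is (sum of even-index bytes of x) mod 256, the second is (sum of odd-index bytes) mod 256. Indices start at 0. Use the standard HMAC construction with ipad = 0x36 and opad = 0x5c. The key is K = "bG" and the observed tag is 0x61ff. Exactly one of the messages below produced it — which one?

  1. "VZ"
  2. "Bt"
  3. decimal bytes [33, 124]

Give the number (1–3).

1

Key "bG" = 62 47 is 2 bytes ≤ B = 3; zero-pad to 3 bytes: K' = 62 47 00.
K' ⊕ ipad = 54 71 36; K' ⊕ opad = 3e 1b 5c.
m1: inner = H(54 71 36 56 5a) = e4 c7; tag = H(3e 1b 5c e4 c7) = 61ff ← matches
m2: inner = H(54 71 36 42 74) = fe b3; tag = H(3e 1b 5c fe b3) = 4d19
m3: inner = H(54 71 36 21 7c) = 06 92; tag = H(3e 1b 5c 06 92) = 2c21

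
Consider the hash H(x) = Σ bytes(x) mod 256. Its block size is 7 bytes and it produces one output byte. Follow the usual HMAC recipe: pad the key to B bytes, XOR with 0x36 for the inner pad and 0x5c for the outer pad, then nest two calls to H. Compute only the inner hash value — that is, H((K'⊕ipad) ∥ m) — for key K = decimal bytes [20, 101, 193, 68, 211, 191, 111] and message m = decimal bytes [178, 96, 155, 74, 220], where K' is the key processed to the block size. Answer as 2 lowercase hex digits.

78

Key decimal bytes [20, 101, 193, 68, 211, 191, 111] = 14 65 c1 44 d3 bf 6f is exactly B = 7 bytes: K' = 14 65 c1 44 d3 bf 6f.
K' ⊕ ipad = 22 53 f7 72 e5 89 59.
Inner input = 22 53 f7 72 e5 89 59 ∥ b2 60 9b 4a dc.
Inner hash: sum = 34+83+247+114+229+137+89+178+96+155+74+220 = 1656; mod 256 = 120 → 78.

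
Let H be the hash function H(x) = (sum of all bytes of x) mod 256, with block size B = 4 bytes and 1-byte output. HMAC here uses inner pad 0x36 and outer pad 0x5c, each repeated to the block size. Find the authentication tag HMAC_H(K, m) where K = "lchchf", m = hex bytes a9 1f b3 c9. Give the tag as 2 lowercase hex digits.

8c

Key "lchchf" = 6c 63 68 63 68 66 is 6 bytes > B = 4, so hash it first: H(key) = 68, then zero-pad to 4 bytes: K' = 68 00 00 00.
K' ⊕ ipad = 5e 36 36 36.  K' ⊕ opad = 34 5c 5c 5c.
Inner input = (K'⊕ipad) ∥ m = 5e 36 36 36 ∥ a9 1f b3 c9.
Inner hash: sum = 94+54+54+54+169+31+179+201 = 836; mod 256 = 68 → 44.
Outer input = (K'⊕opad) ∥ inner = 34 5c 5c 5c ∥ 44.
Outer hash (tag): sum = 52+92+92+92+68 = 396; mod 256 = 140 → 8c.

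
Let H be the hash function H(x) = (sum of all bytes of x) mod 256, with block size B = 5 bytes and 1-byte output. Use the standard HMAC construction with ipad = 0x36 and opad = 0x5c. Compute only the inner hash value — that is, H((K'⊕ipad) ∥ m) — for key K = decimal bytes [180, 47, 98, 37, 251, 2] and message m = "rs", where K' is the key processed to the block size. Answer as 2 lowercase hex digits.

Key decimal bytes [180, 47, 98, 37, 251, 2] = b4 2f 62 25 fb 02 is 6 bytes > B = 5, so hash it first: H(key) = 67, then zero-pad to 5 bytes: K' = 67 00 00 00 00.
K' ⊕ ipad = 51 36 36 36 36.
Inner input = 51 36 36 36 36 ∥ 72 73.
Inner hash: sum = 81+54+54+54+54+114+115 = 526; mod 256 = 14 → 0e.

0e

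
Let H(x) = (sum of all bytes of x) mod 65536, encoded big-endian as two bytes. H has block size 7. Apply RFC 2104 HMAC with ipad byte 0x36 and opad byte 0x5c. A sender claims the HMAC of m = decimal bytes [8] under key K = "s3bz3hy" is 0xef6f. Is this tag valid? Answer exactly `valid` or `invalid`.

Key "s3bz3hy" = 73 33 62 7a 33 68 79 is exactly B = 7 bytes: K' = 73 33 62 7a 33 68 79.
K' ⊕ ipad = 45 05 54 4c 05 5e 4f; K' ⊕ opad = 2f 6f 3e 26 6f 34 25.
Inner hash: sum = 69+5+84+76+5+94+79+8 = 420 → 01 a4.
Outer hash (recomputed tag): sum = 47+111+62+38+111+52+37+1+164 = 623 → 02 6f.
Recomputed tag = 026f; claimed = ef6f → mismatch.

invalid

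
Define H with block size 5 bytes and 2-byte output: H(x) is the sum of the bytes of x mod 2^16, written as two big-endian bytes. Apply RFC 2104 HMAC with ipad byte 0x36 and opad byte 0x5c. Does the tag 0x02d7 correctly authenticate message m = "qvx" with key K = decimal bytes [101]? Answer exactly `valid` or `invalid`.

Key decimal bytes [101] = 65 is 1 byte ≤ B = 5; zero-pad to 5 bytes: K' = 65 00 00 00 00.
K' ⊕ ipad = 53 36 36 36 36; K' ⊕ opad = 39 5c 5c 5c 5c.
Inner hash: sum = 83+54+54+54+54+113+118+120 = 650 → 02 8a.
Outer hash (recomputed tag): sum = 57+92+92+92+92+2+138 = 565 → 02 35.
Recomputed tag = 0235; claimed = 02d7 → mismatch.

invalid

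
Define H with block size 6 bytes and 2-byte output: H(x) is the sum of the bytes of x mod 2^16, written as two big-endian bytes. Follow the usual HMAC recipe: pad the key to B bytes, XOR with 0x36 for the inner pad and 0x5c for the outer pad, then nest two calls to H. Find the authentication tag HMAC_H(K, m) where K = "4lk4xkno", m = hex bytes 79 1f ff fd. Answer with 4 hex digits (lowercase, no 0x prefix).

02de

Key "4lk4xkno" = 34 6c 6b 34 78 6b 6e 6f is 8 bytes > B = 6, so hash it first: H(key) = 02 ff, then zero-pad to 6 bytes: K' = 02 ff 00 00 00 00.
K' ⊕ ipad = 34 c9 36 36 36 36.  K' ⊕ opad = 5e a3 5c 5c 5c 5c.
Inner input = (K'⊕ipad) ∥ m = 34 c9 36 36 36 36 ∥ 79 1f ff fd.
Inner hash: sum = 52+201+54+54+54+54+121+31+255+253 = 1129 → 04 69.
Outer input = (K'⊕opad) ∥ inner = 5e a3 5c 5c 5c 5c ∥ 04 69.
Outer hash (tag): sum = 94+163+92+92+92+92+4+105 = 734 → 02 de.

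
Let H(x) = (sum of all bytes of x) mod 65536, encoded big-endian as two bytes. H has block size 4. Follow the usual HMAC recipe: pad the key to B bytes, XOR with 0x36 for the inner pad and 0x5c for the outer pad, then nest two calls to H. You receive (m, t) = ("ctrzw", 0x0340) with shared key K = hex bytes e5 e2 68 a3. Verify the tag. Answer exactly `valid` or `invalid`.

invalid

Key hex bytes e5 e2 68 a3 is exactly B = 4 bytes: K' = e5 e2 68 a3.
K' ⊕ ipad = d3 d4 5e 95; K' ⊕ opad = b9 be 34 ff.
Inner hash: sum = 211+212+94+149+99+116+114+122+119 = 1236 → 04 d4.
Outer hash (recomputed tag): sum = 185+190+52+255+4+212 = 898 → 03 82.
Recomputed tag = 0382; claimed = 0340 → mismatch.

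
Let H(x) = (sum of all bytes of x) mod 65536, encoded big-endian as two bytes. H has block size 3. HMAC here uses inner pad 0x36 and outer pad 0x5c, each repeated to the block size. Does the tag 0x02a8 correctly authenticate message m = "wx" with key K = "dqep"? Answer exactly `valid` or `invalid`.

Key "dqep" = 64 71 65 70 is 4 bytes > B = 3, so hash it first: H(key) = 01 aa, then zero-pad to 3 bytes: K' = 01 aa 00.
K' ⊕ ipad = 37 9c 36; K' ⊕ opad = 5d f6 5c.
Inner hash: sum = 55+156+54+119+120 = 504 → 01 f8.
Outer hash (recomputed tag): sum = 93+246+92+1+248 = 680 → 02 a8.
Recomputed tag = 02a8; claimed = 02a8 → match.

valid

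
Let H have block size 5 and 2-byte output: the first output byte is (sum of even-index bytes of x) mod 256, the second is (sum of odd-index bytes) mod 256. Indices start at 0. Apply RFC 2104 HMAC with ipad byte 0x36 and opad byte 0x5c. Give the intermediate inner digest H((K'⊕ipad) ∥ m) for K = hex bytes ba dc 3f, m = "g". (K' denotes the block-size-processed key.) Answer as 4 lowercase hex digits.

cb87

Key hex bytes ba dc 3f is 3 bytes ≤ B = 5; zero-pad to 5 bytes: K' = ba dc 3f 00 00.
K' ⊕ ipad = 8c ea 09 36 36.
Inner input = 8c ea 09 36 36 ∥ 67.
Inner hash: even-index sum = 203 mod 256 = 203; odd-index sum = 391 mod 256 = 135 → cb 87.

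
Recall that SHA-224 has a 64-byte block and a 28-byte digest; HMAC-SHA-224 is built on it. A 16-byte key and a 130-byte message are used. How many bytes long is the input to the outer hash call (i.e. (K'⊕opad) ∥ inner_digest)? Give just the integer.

Key is 16 ≤ 64 bytes, zero-padded: |K'| = 64.
Outer input = (K'⊕opad) ∥ H(inner) → 64 + 28 = 92 bytes.

92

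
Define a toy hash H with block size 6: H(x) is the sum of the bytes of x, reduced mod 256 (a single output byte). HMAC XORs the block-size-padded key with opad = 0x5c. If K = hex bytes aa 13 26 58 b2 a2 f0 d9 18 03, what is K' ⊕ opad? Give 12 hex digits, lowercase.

2f5c5c5c5c5c

Key hex bytes aa 13 26 58 b2 a2 f0 d9 18 03 is 10 bytes > B = 6, so hash it first: H(key) = 73, then zero-pad to 6 bytes: K' = 73 00 00 00 00 00.
XOR each byte with 0x5c: 73⊕5c=2f, 00⊕5c=5c, 00⊕5c=5c, 00⊕5c=5c, 00⊕5c=5c, 00⊕5c=5c.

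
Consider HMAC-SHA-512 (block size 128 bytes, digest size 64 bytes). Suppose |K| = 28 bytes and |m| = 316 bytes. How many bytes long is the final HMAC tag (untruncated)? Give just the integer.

The tag is one SHA-512 digest: 64 bytes.

64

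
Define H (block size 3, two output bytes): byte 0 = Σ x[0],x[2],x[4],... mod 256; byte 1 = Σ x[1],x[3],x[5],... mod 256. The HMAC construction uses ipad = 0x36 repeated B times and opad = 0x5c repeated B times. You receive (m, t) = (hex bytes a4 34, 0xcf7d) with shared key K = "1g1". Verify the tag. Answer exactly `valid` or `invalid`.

valid

Key "1g1" = 31 67 31 is exactly B = 3 bytes: K' = 31 67 31.
K' ⊕ ipad = 07 51 07; K' ⊕ opad = 6d 3b 6d.
Inner hash: even-index sum = 66 mod 256 = 66; odd-index sum = 245 mod 256 = 245 → 42 f5.
Outer hash (recomputed tag): even-index sum = 463 mod 256 = 207; odd-index sum = 125 mod 256 = 125 → cf 7d.
Recomputed tag = cf7d; claimed = cf7d → match.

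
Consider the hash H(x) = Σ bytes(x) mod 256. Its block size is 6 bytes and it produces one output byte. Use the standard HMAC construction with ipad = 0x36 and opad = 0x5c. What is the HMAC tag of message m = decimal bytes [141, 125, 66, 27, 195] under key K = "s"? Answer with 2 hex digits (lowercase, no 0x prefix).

78

Key "s" = 73 is 1 byte ≤ B = 6; zero-pad to 6 bytes: K' = 73 00 00 00 00 00.
K' ⊕ ipad = 45 36 36 36 36 36.  K' ⊕ opad = 2f 5c 5c 5c 5c 5c.
Inner input = (K'⊕ipad) ∥ m = 45 36 36 36 36 36 ∥ 8d 7d 42 1b c3.
Inner hash: sum = 69+54+54+54+54+54+141+125+66+27+195 = 893; mod 256 = 125 → 7d.
Outer input = (K'⊕opad) ∥ inner = 2f 5c 5c 5c 5c 5c ∥ 7d.
Outer hash (tag): sum = 47+92+92+92+92+92+125 = 632; mod 256 = 120 → 78.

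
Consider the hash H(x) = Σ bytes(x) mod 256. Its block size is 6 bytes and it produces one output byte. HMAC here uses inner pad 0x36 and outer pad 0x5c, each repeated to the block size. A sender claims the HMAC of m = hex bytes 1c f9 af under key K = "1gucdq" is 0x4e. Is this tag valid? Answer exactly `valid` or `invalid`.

invalid

Key "1gucdq" = 31 67 75 63 64 71 is exactly B = 6 bytes: K' = 31 67 75 63 64 71.
K' ⊕ ipad = 07 51 43 55 52 47; K' ⊕ opad = 6d 3b 29 3f 38 2d.
Inner hash: sum = 7+81+67+85+82+71+28+249+175 = 845; mod 256 = 77 → 4d.
Outer hash (recomputed tag): sum = 109+59+41+63+56+45+77 = 450; mod 256 = 194 → c2.
Recomputed tag = c2; claimed = 4e → mismatch.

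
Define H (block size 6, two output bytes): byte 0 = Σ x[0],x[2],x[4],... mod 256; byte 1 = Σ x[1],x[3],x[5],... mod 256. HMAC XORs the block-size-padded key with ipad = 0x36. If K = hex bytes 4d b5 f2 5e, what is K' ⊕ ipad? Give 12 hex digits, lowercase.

7b83c4683636

Key hex bytes 4d b5 f2 5e is 4 bytes ≤ B = 6; zero-pad to 6 bytes: K' = 4d b5 f2 5e 00 00.
XOR each byte with 0x36: 4d⊕36=7b, b5⊕36=83, f2⊕36=c4, 5e⊕36=68, 00⊕36=36, 00⊕36=36.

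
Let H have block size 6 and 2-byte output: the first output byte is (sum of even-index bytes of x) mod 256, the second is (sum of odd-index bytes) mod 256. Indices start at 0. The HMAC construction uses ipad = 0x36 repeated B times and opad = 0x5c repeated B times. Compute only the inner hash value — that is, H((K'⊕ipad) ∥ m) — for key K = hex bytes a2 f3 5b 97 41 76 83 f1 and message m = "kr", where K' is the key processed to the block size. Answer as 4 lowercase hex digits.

Key hex bytes a2 f3 5b 97 41 76 83 f1 is 8 bytes > B = 6, so hash it first: H(key) = c1 f1, then zero-pad to 6 bytes: K' = c1 f1 00 00 00 00.
K' ⊕ ipad = f7 c7 36 36 36 36.
Inner input = f7 c7 36 36 36 36 ∥ 6b 72.
Inner hash: even-index sum = 462 mod 256 = 206; odd-index sum = 421 mod 256 = 165 → ce a5.

cea5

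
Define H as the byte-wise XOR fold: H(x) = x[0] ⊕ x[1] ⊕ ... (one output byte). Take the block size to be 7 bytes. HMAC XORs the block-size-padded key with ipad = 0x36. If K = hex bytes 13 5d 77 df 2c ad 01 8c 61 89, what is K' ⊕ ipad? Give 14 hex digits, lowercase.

Key hex bytes 13 5d 77 df 2c ad 01 8c 61 89 is 10 bytes > B = 7, so hash it first: H(key) = 02, then zero-pad to 7 bytes: K' = 02 00 00 00 00 00 00.
XOR each byte with 0x36: 02⊕36=34, 00⊕36=36, 00⊕36=36, 00⊕36=36, 00⊕36=36, 00⊕36=36, 00⊕36=36.

34363636363636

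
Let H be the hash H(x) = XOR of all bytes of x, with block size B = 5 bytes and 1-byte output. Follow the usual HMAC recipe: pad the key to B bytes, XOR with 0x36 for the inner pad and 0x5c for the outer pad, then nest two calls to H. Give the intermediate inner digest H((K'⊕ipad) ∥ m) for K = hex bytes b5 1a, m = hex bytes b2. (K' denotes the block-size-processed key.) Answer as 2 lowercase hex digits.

Key hex bytes b5 1a is 2 bytes ≤ B = 5; zero-pad to 5 bytes: K' = b5 1a 00 00 00.
K' ⊕ ipad = 83 2c 36 36 36.
Inner input = 83 2c 36 36 36 ∥ b2.
Inner hash: XOR 83⊕2c⊕36⊕36⊕36⊕b2 = 2b.

2b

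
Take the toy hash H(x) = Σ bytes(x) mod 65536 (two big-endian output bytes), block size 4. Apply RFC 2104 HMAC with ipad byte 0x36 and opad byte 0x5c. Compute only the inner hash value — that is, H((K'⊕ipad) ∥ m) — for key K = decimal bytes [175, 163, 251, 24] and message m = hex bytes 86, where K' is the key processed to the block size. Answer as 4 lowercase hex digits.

02af

Key decimal bytes [175, 163, 251, 24] = af a3 fb 18 is exactly B = 4 bytes: K' = af a3 fb 18.
K' ⊕ ipad = 99 95 cd 2e.
Inner input = 99 95 cd 2e ∥ 86.
Inner hash: sum = 153+149+205+46+134 = 687 → 02 af.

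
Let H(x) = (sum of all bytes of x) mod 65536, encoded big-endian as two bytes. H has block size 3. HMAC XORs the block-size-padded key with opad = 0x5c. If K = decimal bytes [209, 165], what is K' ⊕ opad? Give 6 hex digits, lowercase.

Key decimal bytes [209, 165] = d1 a5 is 2 bytes ≤ B = 3; zero-pad to 3 bytes: K' = d1 a5 00.
XOR each byte with 0x5c: d1⊕5c=8d, a5⊕5c=f9, 00⊕5c=5c.

8df95c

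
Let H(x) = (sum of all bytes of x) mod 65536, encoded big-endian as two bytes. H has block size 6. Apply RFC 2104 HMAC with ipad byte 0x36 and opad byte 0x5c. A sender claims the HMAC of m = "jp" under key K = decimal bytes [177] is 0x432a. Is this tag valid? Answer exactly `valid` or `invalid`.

Key decimal bytes [177] = b1 is 1 byte ≤ B = 6; zero-pad to 6 bytes: K' = b1 00 00 00 00 00.
K' ⊕ ipad = 87 36 36 36 36 36; K' ⊕ opad = ed 5c 5c 5c 5c 5c.
Inner hash: sum = 135+54+54+54+54+54+106+112 = 623 → 02 6f.
Outer hash (recomputed tag): sum = 237+92+92+92+92+92+2+111 = 810 → 03 2a.
Recomputed tag = 032a; claimed = 432a → mismatch.

invalid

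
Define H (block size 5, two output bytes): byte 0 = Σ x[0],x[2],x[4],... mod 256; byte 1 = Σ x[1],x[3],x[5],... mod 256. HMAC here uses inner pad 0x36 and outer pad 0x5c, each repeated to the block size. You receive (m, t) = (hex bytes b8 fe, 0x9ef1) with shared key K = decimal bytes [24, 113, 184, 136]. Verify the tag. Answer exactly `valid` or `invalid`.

Key decimal bytes [24, 113, 184, 136] = 18 71 b8 88 is 4 bytes ≤ B = 5; zero-pad to 5 bytes: K' = 18 71 b8 88 00.
K' ⊕ ipad = 2e 47 8e be 36; K' ⊕ opad = 44 2d e4 d4 5c.
Inner hash: even-index sum = 496 mod 256 = 240; odd-index sum = 445 mod 256 = 189 → f0 bd.
Outer hash (recomputed tag): even-index sum = 577 mod 256 = 65; odd-index sum = 497 mod 256 = 241 → 41 f1.
Recomputed tag = 41f1; claimed = 9ef1 → mismatch.

invalid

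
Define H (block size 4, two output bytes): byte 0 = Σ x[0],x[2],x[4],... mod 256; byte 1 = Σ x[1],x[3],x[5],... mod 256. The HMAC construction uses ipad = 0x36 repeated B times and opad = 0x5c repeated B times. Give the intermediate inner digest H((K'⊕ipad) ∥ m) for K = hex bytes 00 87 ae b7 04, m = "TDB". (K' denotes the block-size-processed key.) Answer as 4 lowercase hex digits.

Key hex bytes 00 87 ae b7 04 is 5 bytes > B = 4, so hash it first: H(key) = b2 3e, then zero-pad to 4 bytes: K' = b2 3e 00 00.
K' ⊕ ipad = 84 08 36 36.
Inner input = 84 08 36 36 ∥ 54 44 42.
Inner hash: even-index sum = 336 mod 256 = 80; odd-index sum = 130 mod 256 = 130 → 50 82.

5082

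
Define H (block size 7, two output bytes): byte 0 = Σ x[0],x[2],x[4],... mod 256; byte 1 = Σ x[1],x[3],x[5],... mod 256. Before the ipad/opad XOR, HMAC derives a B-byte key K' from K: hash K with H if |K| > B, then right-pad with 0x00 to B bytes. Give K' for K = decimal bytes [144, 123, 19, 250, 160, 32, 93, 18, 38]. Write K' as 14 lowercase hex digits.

c6a70000000000

|K| = 9 > B = 7, so first hash the key.
H(K): even-index sum = 454 mod 256 = 198; odd-index sum = 423 mod 256 = 167 → c6 a7.
Zero-pad H(K) = c6 a7 to 7 bytes: K' = c6 a7 00 00 00 00 00.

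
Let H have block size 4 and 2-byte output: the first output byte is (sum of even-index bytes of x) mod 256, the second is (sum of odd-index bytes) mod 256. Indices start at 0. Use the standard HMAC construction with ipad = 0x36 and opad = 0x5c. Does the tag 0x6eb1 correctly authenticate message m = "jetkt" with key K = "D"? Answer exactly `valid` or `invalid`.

Key "D" = 44 is 1 byte ≤ B = 4; zero-pad to 4 bytes: K' = 44 00 00 00.
K' ⊕ ipad = 72 36 36 36; K' ⊕ opad = 18 5c 5c 5c.
Inner hash: even-index sum = 506 mod 256 = 250; odd-index sum = 316 mod 256 = 60 → fa 3c.
Outer hash (recomputed tag): even-index sum = 366 mod 256 = 110; odd-index sum = 244 mod 256 = 244 → 6e f4.
Recomputed tag = 6ef4; claimed = 6eb1 → mismatch.

invalid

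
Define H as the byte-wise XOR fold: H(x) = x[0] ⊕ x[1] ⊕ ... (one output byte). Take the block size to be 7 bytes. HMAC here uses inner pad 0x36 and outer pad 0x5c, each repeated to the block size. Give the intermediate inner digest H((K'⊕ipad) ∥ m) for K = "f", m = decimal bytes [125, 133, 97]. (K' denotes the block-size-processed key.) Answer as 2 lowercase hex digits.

c9

Key "f" = 66 is 1 byte ≤ B = 7; zero-pad to 7 bytes: K' = 66 00 00 00 00 00 00.
K' ⊕ ipad = 50 36 36 36 36 36 36.
Inner input = 50 36 36 36 36 36 36 ∥ 7d 85 61.
Inner hash: XOR 50⊕36⊕36⊕36⊕36⊕36⊕36⊕7d⊕85⊕61 = c9.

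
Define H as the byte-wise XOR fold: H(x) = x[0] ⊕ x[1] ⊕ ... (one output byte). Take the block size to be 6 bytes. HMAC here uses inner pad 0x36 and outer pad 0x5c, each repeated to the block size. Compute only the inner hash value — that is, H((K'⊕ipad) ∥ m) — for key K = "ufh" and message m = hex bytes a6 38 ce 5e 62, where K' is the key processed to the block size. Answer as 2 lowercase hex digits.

17

Key "ufh" = 75 66 68 is 3 bytes ≤ B = 6; zero-pad to 6 bytes: K' = 75 66 68 00 00 00.
K' ⊕ ipad = 43 50 5e 36 36 36.
Inner input = 43 50 5e 36 36 36 ∥ a6 38 ce 5e 62.
Inner hash: XOR 43⊕50⊕5e⊕36⊕36⊕36⊕a6⊕38⊕ce⊕5e⊕62 = 17.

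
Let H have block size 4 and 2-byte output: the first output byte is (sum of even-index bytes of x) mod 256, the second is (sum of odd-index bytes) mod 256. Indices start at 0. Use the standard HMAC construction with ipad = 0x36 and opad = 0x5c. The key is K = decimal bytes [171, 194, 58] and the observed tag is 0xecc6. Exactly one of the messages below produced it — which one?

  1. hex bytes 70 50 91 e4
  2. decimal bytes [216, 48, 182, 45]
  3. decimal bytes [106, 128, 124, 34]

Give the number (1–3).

Key decimal bytes [171, 194, 58] = ab c2 3a is 3 bytes ≤ B = 4; zero-pad to 4 bytes: K' = ab c2 3a 00.
K' ⊕ ipad = 9d f4 0c 36; K' ⊕ opad = f7 9e 66 5c.
m1: inner = H(9d f4 0c 36 70 50 91 e4) = aa 5e; tag = H(f7 9e 66 5c aa 5e) = 0758
m2: inner = H(9d f4 0c 36 d8 30 b6 2d) = 37 87; tag = H(f7 9e 66 5c 37 87) = 9481
m3: inner = H(9d f4 0c 36 6a 80 7c 22) = 8f cc; tag = H(f7 9e 66 5c 8f cc) = ecc6 ← matches

3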